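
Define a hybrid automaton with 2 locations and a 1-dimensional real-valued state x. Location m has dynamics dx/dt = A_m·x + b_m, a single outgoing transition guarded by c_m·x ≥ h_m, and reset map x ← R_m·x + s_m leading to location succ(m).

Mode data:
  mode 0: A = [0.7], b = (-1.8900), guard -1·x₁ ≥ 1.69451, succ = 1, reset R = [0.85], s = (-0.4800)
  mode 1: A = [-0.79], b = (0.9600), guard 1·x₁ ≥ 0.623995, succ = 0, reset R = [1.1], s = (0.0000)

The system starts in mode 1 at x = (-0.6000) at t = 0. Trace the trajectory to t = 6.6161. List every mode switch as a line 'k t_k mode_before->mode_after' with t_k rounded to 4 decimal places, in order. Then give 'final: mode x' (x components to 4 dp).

1 1.4200 1->0
2 2.5349 0->1
3 4.6468 1->0
4 5.7617 0->1
final: 1 -0.3813

Mode 1: guard c·x = 0.6240 hit at Δt = 1.4200 (t = 1.4200), x⁻ = (0.6240) → reset → x⁺ = (0.6864), jump to mode 0
Mode 0: guard c·x = 1.6945 hit at Δt = 1.1149 (t = 2.5349), x⁻ = (-1.6945) → reset → x⁺ = (-1.9203), jump to mode 1
Mode 1: guard c·x = 0.6240 hit at Δt = 2.1119 (t = 4.6468), x⁻ = (0.6240) → reset → x⁺ = (0.6864), jump to mode 0
Mode 0: guard c·x = 1.6945 hit at Δt = 1.1149 (t = 5.7617), x⁻ = (-1.6945) → reset → x⁺ = (-1.9203), jump to mode 1
Mode 1: flow for 0.8544 to horizon, guard not reached → x = (-0.3813)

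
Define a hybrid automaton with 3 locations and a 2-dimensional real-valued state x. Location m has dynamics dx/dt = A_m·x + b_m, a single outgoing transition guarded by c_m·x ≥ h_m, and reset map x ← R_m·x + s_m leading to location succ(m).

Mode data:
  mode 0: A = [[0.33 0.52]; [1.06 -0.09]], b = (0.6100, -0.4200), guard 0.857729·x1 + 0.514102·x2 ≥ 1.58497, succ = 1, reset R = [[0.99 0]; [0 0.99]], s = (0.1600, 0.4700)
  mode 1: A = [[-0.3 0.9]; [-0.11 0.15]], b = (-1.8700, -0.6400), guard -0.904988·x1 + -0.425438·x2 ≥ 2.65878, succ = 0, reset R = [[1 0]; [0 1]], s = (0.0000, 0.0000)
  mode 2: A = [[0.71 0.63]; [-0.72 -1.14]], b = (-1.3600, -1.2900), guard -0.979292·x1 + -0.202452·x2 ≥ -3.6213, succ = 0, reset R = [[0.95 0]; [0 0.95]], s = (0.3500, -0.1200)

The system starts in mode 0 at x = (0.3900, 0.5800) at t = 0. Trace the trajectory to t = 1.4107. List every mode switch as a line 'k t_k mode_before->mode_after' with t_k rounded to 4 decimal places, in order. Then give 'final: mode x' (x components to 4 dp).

Mode 0: guard c·x = 1.5850 hit at Δt = 0.7562 (t = 0.7562), x⁻ = (1.3208, 0.8793) → reset → x⁺ = (1.4676, 1.3405), jump to mode 1
Mode 1: flow for 0.6545 to horizon, guard not reached → x = (0.7046, 0.9556)

1 0.7562 0->1
final: 1 0.7046 0.9556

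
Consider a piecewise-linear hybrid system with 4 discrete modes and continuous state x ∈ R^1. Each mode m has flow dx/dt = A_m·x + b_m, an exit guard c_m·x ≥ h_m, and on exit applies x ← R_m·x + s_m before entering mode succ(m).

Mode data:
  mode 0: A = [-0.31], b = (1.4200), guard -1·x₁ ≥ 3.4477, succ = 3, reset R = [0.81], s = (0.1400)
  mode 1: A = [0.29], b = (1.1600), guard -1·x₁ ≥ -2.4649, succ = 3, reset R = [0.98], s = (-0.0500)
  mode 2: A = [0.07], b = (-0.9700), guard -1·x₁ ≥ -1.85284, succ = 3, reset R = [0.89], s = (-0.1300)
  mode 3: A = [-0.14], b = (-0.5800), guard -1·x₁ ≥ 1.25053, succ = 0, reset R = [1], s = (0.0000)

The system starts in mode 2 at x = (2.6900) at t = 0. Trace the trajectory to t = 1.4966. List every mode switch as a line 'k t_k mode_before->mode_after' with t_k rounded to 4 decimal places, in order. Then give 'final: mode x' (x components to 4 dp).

1 1.0327 2->3
final: 3 1.1630

Mode 2: guard c·x = -1.8528 hit at Δt = 1.0327 (t = 1.0327), x⁻ = (1.8528) → reset → x⁺ = (1.5190), jump to mode 3
Mode 3: flow for 0.4639 to horizon, guard not reached → x = (1.1630)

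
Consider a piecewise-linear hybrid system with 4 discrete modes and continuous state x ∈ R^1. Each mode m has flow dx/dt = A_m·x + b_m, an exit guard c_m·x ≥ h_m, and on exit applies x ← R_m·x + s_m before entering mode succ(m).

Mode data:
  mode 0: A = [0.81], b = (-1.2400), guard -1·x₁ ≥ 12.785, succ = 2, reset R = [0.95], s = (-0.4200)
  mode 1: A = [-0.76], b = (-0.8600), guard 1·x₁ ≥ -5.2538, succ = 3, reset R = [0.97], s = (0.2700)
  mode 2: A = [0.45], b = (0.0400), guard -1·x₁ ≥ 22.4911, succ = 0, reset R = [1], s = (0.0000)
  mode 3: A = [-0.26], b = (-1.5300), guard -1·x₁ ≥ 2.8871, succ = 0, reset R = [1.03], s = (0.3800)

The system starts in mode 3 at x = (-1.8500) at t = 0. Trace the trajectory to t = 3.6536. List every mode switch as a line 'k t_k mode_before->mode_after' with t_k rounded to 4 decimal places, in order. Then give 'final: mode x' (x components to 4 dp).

1 1.1428 3->0
2 2.6791 0->2
final: 2 -19.4333

Mode 3: guard c·x = 2.8871 hit at Δt = 1.1428 (t = 1.1428), x⁻ = (-2.8871) → reset → x⁺ = (-2.5937), jump to mode 0
Mode 0: guard c·x = 12.7850 hit at Δt = 1.5363 (t = 2.6791), x⁻ = (-12.7850) → reset → x⁺ = (-12.5657), jump to mode 2
Mode 2: flow for 0.9745 to horizon, guard not reached → x = (-19.4333)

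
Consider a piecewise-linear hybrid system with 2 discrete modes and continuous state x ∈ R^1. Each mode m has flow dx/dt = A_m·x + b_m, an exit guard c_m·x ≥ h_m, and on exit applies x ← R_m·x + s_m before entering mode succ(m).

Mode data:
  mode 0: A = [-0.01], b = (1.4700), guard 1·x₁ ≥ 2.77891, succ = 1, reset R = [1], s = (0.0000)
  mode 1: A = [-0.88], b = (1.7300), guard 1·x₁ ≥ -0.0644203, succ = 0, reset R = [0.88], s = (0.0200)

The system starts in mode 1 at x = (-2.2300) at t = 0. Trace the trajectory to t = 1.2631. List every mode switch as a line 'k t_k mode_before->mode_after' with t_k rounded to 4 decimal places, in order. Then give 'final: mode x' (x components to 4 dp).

Mode 1: guard c·x = -0.0644 hit at Δt = 0.8249 (t = 0.8249), x⁻ = (-0.0644) → reset → x⁺ = (-0.0367), jump to mode 0
Mode 0: flow for 0.4382 to horizon, guard not reached → x = (0.6062)

1 0.8249 1->0
final: 0 0.6062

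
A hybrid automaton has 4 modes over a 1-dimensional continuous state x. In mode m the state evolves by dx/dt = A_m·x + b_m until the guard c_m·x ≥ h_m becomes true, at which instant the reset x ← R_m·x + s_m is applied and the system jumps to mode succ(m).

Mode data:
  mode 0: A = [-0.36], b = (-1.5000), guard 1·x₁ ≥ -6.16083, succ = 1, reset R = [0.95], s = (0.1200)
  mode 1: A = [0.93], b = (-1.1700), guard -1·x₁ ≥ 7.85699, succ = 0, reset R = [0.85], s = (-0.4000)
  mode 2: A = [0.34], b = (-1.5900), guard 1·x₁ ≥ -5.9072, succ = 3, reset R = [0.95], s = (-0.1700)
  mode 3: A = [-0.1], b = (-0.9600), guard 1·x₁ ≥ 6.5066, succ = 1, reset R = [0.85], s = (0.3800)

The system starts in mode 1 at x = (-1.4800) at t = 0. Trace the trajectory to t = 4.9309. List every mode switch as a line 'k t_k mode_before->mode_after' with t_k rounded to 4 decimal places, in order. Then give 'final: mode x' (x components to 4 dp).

Mode 1: guard c·x = 7.8570 hit at Δt = 1.2932 (t = 1.2932), x⁻ = (-7.8570) → reset → x⁺ = (-7.0784), jump to mode 0
Mode 0: guard c·x = -6.1608 hit at Δt = 1.0515 (t = 2.3447), x⁻ = (-6.1608) → reset → x⁺ = (-5.7328), jump to mode 1
Mode 1: guard c·x = 7.8570 hit at Δt = 0.2853 (t = 2.6300), x⁻ = (-7.8570) → reset → x⁺ = (-7.0784), jump to mode 0
Mode 0: guard c·x = -6.1608 hit at Δt = 1.0515 (t = 3.6815), x⁻ = (-6.1608) → reset → x⁺ = (-5.7328), jump to mode 1
Mode 1: guard c·x = 7.8570 hit at Δt = 0.2853 (t = 3.9668), x⁻ = (-7.8570) → reset → x⁺ = (-7.0784), jump to mode 0
Mode 0: flow for 0.9641 to horizon, guard not reached → x = (-6.2246)

1 1.2932 1->0
2 2.3447 0->1
3 2.6300 1->0
4 3.6815 0->1
5 3.9668 1->0
final: 0 -6.2246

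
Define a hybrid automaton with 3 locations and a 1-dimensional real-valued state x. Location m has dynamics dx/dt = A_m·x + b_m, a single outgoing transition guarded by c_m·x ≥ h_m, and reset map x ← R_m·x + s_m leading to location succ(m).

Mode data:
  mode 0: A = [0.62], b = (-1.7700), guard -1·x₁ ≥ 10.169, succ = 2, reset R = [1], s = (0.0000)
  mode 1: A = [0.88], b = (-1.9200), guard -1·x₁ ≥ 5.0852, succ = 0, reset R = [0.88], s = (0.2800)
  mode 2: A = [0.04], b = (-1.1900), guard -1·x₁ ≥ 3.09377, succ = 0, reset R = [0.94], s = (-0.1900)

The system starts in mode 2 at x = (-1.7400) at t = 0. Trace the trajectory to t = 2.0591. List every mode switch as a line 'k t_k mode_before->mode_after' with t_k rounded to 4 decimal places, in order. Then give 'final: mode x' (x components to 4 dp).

Mode 2: guard c·x = 3.0938 hit at Δt = 1.0523 (t = 1.0523), x⁻ = (-3.0938) → reset → x⁺ = (-3.0981), jump to mode 0
Mode 0: flow for 1.0068 to horizon, guard not reached → x = (-8.2581)

1 1.0523 2->0
final: 0 -8.2581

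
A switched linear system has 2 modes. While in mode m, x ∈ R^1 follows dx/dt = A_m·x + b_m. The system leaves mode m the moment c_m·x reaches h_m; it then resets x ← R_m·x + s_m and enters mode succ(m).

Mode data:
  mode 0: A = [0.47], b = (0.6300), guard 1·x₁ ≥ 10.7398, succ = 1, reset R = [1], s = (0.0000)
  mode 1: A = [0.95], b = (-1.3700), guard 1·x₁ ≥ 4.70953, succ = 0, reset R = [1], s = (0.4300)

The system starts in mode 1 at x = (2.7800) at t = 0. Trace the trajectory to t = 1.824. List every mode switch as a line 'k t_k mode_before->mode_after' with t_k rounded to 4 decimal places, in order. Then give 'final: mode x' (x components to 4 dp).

Mode 1: guard c·x = 4.7095 hit at Δt = 0.9399 (t = 0.9399), x⁻ = (4.7095) → reset → x⁺ = (5.1395), jump to mode 0
Mode 0: flow for 0.8841 to horizon, guard not reached → x = (8.4778)

1 0.9399 1->0
final: 0 8.4778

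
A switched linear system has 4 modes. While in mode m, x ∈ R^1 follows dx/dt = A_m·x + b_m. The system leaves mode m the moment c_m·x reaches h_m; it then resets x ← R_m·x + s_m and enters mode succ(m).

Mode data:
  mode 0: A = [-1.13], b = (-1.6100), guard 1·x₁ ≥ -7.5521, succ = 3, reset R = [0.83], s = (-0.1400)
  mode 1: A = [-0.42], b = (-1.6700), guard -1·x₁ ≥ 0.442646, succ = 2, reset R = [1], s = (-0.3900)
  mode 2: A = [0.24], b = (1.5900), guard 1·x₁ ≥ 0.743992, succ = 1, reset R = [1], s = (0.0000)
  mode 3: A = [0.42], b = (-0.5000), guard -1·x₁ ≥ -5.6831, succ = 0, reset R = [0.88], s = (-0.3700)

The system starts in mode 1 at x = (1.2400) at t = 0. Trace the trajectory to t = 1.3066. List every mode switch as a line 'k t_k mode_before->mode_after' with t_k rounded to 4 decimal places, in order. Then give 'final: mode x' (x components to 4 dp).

Mode 1: guard c·x = 0.4426 hit at Δt = 0.9273 (t = 0.9273), x⁻ = (-0.4426) → reset → x⁺ = (-0.8326), jump to mode 2
Mode 2: flow for 0.3793 to horizon, guard not reached → x = (-0.2806)

1 0.9273 1->2
final: 2 -0.2806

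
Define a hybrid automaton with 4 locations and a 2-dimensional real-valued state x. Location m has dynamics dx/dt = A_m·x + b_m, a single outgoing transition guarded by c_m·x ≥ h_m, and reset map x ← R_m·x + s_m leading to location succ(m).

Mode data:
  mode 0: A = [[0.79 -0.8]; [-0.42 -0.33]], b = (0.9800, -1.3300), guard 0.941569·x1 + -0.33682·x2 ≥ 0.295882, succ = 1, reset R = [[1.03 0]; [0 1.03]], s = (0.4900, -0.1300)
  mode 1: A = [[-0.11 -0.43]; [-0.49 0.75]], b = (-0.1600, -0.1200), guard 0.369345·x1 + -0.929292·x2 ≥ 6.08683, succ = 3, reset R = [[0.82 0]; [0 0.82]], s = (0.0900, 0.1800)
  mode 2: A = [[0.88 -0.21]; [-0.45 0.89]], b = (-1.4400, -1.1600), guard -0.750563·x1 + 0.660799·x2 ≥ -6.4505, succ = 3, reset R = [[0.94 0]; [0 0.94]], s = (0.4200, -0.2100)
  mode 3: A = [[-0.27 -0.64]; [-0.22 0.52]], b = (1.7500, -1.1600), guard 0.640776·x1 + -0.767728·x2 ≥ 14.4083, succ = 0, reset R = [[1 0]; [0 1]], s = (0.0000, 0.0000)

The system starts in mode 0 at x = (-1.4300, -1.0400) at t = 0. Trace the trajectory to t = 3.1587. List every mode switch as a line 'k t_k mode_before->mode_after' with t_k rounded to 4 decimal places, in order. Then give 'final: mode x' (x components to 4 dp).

Mode 0: guard c·x = 0.2959 hit at Δt = 0.9566 (t = 0.9566), x⁻ = (-0.2356, -1.5370) → reset → x⁺ = (0.2474, -1.7131), jump to mode 1
Mode 1: guard c·x = 6.0868 hit at Δt = 1.3443 (t = 2.3009), x⁻ = (1.8376, -5.8196) → reset → x⁺ = (1.5968, -4.5921), jump to mode 3
Mode 3: flow for 0.8578 to horizon, guard not reached → x = (5.9255, -9.2535)

1 0.9566 0->1
2 2.3009 1->3
final: 3 5.9255 -9.2535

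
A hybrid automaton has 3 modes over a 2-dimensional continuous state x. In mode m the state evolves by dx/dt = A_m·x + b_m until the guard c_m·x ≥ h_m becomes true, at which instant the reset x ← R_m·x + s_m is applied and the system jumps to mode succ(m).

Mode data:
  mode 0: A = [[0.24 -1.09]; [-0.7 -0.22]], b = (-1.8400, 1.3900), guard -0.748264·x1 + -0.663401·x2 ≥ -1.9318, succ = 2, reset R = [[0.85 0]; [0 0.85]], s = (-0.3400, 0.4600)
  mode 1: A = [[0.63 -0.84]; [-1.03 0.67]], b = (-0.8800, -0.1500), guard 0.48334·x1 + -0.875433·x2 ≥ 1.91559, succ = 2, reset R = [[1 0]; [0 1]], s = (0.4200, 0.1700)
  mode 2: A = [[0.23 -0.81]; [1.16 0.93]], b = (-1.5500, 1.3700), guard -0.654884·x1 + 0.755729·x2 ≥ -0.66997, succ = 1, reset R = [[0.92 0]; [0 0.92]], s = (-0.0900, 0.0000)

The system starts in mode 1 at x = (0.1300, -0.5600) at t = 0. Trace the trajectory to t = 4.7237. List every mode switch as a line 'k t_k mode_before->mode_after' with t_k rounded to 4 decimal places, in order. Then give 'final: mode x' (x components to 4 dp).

1 1.4345 1->2
2 2.7650 2->1
3 4.0069 1->2
final: 2 0.7245 -1.0998

Mode 1: guard c·x = 1.9156 hit at Δt = 1.4345 (t = 1.4345), x⁻ = (0.3320, -2.0049) → reset → x⁺ = (0.7520, -1.8349), jump to mode 2
Mode 2: guard c·x = -0.6700 hit at Δt = 1.3305 (t = 2.7650), x⁻ = (0.2916, -0.6338) → reset → x⁺ = (0.1783, -0.5831), jump to mode 1
Mode 1: guard c·x = 1.9156 hit at Δt = 1.2419 (t = 4.0069), x⁻ = (0.4261, -1.9529) → reset → x⁺ = (0.8461, -1.7829), jump to mode 2
Mode 2: flow for 0.7168 to horizon, guard not reached → x = (0.7245, -1.0998)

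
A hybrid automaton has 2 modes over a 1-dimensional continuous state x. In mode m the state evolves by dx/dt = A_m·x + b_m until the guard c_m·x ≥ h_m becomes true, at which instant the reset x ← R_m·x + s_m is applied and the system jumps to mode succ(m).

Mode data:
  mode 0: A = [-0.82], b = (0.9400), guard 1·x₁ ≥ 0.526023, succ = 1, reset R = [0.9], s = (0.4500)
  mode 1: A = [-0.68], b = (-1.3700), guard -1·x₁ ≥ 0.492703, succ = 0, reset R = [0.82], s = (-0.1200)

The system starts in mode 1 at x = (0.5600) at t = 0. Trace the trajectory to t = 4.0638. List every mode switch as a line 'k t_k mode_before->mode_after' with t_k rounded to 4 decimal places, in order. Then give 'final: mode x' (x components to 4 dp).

1 0.7731 1->0
2 1.9811 0->1
3 2.9484 1->0
final: 0 0.4771

Mode 1: guard c·x = 0.4927 hit at Δt = 0.7731 (t = 0.7731), x⁻ = (-0.4927) → reset → x⁺ = (-0.5240), jump to mode 0
Mode 0: guard c·x = 0.5260 hit at Δt = 1.2080 (t = 1.9811), x⁻ = (0.5260) → reset → x⁺ = (0.9234), jump to mode 1
Mode 1: guard c·x = 0.4927 hit at Δt = 0.9673 (t = 2.9484), x⁻ = (-0.4927) → reset → x⁺ = (-0.5240), jump to mode 0
Mode 0: flow for 1.1154 to horizon, guard not reached → x = (0.4771)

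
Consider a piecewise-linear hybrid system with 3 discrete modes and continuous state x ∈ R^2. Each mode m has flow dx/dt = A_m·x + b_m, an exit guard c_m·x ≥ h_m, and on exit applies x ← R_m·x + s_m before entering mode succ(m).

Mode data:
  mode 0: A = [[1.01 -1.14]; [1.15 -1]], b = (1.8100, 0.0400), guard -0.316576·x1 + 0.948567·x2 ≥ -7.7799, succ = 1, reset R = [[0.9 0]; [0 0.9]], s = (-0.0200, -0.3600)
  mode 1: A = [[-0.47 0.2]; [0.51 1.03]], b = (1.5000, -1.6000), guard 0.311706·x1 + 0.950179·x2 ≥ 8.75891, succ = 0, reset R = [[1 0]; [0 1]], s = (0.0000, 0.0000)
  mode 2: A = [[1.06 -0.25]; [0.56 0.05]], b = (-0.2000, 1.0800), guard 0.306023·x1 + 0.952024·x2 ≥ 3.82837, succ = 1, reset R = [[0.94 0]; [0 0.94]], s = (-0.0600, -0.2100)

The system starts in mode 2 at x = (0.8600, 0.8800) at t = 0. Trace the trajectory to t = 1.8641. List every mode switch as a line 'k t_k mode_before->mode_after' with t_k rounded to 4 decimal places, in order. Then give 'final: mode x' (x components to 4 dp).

Mode 2: guard c·x = 3.8284 hit at Δt = 1.3832 (t = 1.3832), x⁻ = (1.6749, 3.4829) → reset → x⁺ = (1.5144, 3.0639), jump to mode 1
Mode 1: flow for 0.4809 to horizon, guard not reached → x = (2.1798, 4.6099)

1 1.3832 2->1
final: 1 2.1798 4.6099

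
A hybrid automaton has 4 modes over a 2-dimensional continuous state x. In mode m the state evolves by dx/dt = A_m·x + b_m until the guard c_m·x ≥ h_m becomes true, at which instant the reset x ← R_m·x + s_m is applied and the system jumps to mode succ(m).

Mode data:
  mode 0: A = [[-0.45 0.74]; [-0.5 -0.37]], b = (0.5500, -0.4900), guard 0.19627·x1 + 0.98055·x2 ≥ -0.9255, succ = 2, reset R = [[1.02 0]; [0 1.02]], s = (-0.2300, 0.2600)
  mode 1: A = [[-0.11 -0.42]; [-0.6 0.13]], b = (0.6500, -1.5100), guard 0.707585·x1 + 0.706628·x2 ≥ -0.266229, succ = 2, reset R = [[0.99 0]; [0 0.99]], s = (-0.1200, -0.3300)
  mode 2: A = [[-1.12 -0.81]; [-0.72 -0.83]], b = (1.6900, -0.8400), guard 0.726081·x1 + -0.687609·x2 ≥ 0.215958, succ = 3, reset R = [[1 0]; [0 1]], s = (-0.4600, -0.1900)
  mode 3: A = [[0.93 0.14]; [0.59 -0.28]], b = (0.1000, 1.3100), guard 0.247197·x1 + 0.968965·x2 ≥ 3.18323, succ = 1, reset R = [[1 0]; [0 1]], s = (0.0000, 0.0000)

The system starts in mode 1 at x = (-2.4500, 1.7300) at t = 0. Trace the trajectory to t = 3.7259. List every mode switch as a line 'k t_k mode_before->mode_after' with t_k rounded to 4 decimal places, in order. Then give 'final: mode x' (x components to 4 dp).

1 1.2295 1->2
2 2.7015 2->3
final: 3 0.0169 1.0456

Mode 1: guard c·x = -0.2662 hit at Δt = 1.2295 (t = 1.2295), x⁻ = (-2.2744, 1.9007) → reset → x⁺ = (-2.3717, 1.5517), jump to mode 2
Mode 2: guard c·x = 0.2160 hit at Δt = 1.4720 (t = 2.7015), x⁻ = (0.3640, 0.0703) → reset → x⁺ = (-0.0960, -0.1197), jump to mode 3
Mode 3: flow for 1.0244 to horizon, guard not reached → x = (0.0169, 1.0456)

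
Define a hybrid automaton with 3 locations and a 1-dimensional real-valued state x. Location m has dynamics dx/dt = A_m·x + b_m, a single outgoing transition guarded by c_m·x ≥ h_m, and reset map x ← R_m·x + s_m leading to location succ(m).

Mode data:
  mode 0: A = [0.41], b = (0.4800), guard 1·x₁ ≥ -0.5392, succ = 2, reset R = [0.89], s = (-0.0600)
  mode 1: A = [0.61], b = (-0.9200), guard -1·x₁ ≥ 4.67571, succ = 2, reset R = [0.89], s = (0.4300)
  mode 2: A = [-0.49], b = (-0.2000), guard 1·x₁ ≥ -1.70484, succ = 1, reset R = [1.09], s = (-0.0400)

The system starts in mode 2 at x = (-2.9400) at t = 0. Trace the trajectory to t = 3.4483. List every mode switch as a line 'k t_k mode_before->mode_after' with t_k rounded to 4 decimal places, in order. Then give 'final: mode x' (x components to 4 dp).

1 1.3656 2->1
2 2.3431 1->2
final: 2 -2.3418

Mode 2: guard c·x = -1.7048 hit at Δt = 1.3656 (t = 1.3656), x⁻ = (-1.7048) → reset → x⁺ = (-1.8983), jump to mode 1
Mode 1: guard c·x = 4.6757 hit at Δt = 0.9775 (t = 2.3431), x⁻ = (-4.6757) → reset → x⁺ = (-3.7314), jump to mode 2
Mode 2: flow for 1.1052 to horizon, guard not reached → x = (-2.3418)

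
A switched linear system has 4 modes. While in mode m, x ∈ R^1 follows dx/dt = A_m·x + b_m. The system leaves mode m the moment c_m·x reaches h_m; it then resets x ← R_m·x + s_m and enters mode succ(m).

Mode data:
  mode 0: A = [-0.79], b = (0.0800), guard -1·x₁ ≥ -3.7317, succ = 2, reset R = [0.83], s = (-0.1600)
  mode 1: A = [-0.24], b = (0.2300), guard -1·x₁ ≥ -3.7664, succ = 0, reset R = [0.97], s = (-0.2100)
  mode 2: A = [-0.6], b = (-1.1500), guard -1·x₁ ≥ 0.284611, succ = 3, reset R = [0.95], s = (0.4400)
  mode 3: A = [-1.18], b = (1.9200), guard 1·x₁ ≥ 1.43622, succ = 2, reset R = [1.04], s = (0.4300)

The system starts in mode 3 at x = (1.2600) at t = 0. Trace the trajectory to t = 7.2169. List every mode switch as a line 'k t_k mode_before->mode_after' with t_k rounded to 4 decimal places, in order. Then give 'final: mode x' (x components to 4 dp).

1 0.5542 3->2
2 1.9804 2->3
3 3.7030 3->2
4 5.1292 2->3
5 6.8519 3->2
final: 2 1.1684

Mode 3: guard c·x = 1.4362 hit at Δt = 0.5542 (t = 0.5542), x⁻ = (1.4362) → reset → x⁺ = (1.9237), jump to mode 2
Mode 2: guard c·x = 0.2846 hit at Δt = 1.4262 (t = 1.9804), x⁻ = (-0.2846) → reset → x⁺ = (0.1696), jump to mode 3
Mode 3: guard c·x = 1.4362 hit at Δt = 1.7227 (t = 3.7030), x⁻ = (1.4362) → reset → x⁺ = (1.9237), jump to mode 2
Mode 2: guard c·x = 0.2846 hit at Δt = 1.4262 (t = 5.1292), x⁻ = (-0.2846) → reset → x⁺ = (0.1696), jump to mode 3
Mode 3: guard c·x = 1.4362 hit at Δt = 1.7227 (t = 6.8519), x⁻ = (1.4362) → reset → x⁺ = (1.9237), jump to mode 2
Mode 2: flow for 0.3650 to horizon, guard not reached → x = (1.1684)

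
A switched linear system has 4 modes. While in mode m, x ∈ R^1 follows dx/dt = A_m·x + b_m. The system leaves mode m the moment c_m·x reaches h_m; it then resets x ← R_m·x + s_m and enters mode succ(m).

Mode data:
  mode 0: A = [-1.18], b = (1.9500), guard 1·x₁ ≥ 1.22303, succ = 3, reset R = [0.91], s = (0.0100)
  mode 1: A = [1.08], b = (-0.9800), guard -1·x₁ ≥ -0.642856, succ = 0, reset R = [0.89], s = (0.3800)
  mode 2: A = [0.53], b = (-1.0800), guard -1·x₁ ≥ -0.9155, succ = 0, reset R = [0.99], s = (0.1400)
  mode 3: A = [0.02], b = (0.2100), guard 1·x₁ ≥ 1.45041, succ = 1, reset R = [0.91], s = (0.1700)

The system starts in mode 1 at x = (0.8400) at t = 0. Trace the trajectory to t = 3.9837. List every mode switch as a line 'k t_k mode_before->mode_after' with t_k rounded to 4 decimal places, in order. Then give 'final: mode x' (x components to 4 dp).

Mode 1: guard c·x = -0.6429 hit at Δt = 1.2660 (t = 1.2660), x⁻ = (0.6429) → reset → x⁺ = (0.9521), jump to mode 0
Mode 0: guard c·x = 1.2230 hit at Δt = 0.4144 (t = 1.6804), x⁻ = (1.2230) → reset → x⁺ = (1.1230), jump to mode 3
Mode 3: guard c·x = 1.4504 hit at Δt = 1.3892 (t = 3.0696), x⁻ = (1.4504) → reset → x⁺ = (1.4899), jump to mode 1
Mode 1: flow for 0.9141 to horizon, guard not reached → x = (2.4707)

1 1.2660 1->0
2 1.6804 0->3
3 3.0696 3->1
final: 1 2.4707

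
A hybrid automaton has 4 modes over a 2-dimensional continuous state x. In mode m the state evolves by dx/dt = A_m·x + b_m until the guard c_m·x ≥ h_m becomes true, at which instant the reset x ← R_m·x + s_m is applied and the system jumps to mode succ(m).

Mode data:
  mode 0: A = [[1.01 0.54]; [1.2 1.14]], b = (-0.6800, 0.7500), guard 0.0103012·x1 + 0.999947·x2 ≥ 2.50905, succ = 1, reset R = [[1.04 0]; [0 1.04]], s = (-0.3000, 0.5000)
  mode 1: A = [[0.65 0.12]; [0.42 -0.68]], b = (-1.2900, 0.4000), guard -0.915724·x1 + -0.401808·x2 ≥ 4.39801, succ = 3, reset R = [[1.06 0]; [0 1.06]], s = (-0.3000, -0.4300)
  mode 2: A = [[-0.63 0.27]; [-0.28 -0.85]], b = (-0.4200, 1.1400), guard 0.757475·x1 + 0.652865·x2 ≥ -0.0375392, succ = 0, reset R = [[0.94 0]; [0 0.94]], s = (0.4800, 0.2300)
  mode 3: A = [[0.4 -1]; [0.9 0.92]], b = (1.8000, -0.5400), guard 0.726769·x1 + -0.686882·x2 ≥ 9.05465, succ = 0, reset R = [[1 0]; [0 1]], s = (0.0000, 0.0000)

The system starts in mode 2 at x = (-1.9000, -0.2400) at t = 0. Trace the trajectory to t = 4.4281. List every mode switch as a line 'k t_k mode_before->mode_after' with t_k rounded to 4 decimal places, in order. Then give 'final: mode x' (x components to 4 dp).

Mode 2: guard c·x = -0.0375 hit at Δt = 1.3345 (t = 1.3345), x⁻ = (-1.0297, 1.1371) → reset → x⁺ = (-0.4879, 1.2989), jump to mode 0
Mode 0: guard c·x = 2.5090 hit at Δt = 0.5647 (t = 1.8992), x⁻ = (-0.6428, 2.5158) → reset → x⁺ = (-0.9685, 3.1164), jump to mode 1
Mode 1: guard c·x = 4.3980 hit at Δt = 1.4379 (t = 3.3371), x⁻ = (-4.9794, 0.4025) → reset → x⁺ = (-5.5781, -0.0034), jump to mode 3
Mode 3: flow for 1.0910 to horizon, guard not reached → x = (-1.0830, -8.8759)

1 1.3345 2->0
2 1.8992 0->1
3 3.3371 1->3
final: 3 -1.0830 -8.8759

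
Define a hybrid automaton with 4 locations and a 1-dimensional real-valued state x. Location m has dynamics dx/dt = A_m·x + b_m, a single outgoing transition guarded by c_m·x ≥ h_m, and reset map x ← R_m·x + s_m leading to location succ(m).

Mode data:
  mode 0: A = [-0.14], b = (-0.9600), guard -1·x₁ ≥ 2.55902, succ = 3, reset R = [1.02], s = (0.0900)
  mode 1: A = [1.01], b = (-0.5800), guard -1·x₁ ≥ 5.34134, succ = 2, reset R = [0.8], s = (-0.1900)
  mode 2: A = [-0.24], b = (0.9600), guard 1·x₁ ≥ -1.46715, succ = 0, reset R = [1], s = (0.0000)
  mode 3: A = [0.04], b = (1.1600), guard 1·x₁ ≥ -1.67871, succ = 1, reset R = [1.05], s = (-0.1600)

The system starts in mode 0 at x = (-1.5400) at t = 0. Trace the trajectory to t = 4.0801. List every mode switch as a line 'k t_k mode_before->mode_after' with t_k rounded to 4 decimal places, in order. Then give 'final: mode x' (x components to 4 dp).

1 1.5197 0->3
2 2.3018 3->1
3 3.1558 1->2
final: 2 -2.7793

Mode 0: guard c·x = 2.5590 hit at Δt = 1.5197 (t = 1.5197), x⁻ = (-2.5590) → reset → x⁺ = (-2.5202), jump to mode 3
Mode 3: guard c·x = -1.6787 hit at Δt = 0.7821 (t = 2.3018), x⁻ = (-1.6787) → reset → x⁺ = (-1.9226), jump to mode 1
Mode 1: guard c·x = 5.3413 hit at Δt = 0.8540 (t = 3.1558), x⁻ = (-5.3413) → reset → x⁺ = (-4.4631), jump to mode 2
Mode 2: flow for 0.9243 to horizon, guard not reached → x = (-2.7793)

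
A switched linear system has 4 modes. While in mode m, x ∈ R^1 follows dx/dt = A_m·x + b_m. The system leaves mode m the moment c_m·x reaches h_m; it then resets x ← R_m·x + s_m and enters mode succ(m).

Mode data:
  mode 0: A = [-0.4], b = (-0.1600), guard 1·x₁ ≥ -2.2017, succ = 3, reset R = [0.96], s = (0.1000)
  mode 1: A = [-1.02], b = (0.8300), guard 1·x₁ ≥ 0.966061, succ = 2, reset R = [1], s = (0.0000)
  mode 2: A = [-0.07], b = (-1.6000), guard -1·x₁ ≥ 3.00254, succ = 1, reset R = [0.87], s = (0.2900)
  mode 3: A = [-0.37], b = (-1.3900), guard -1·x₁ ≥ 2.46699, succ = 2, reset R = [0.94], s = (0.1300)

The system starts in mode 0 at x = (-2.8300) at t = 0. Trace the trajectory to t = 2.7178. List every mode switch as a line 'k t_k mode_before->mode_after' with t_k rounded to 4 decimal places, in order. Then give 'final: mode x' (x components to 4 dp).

Mode 0: guard c·x = -2.2017 hit at Δt = 0.7479 (t = 0.7479), x⁻ = (-2.2017) → reset → x⁺ = (-2.0136), jump to mode 3
Mode 3: guard c·x = 2.4670 hit at Δt = 0.8141 (t = 1.5620), x⁻ = (-2.4670) → reset → x⁺ = (-2.1890), jump to mode 2
Mode 2: guard c·x = 3.0025 hit at Δt = 0.5737 (t = 2.1357), x⁻ = (-3.0025) → reset → x⁺ = (-2.3222), jump to mode 1
Mode 1: flow for 0.5821 to horizon, guard not reached → x = (-0.9181)

1 0.7479 0->3
2 1.5620 3->2
3 2.1357 2->1
final: 1 -0.9181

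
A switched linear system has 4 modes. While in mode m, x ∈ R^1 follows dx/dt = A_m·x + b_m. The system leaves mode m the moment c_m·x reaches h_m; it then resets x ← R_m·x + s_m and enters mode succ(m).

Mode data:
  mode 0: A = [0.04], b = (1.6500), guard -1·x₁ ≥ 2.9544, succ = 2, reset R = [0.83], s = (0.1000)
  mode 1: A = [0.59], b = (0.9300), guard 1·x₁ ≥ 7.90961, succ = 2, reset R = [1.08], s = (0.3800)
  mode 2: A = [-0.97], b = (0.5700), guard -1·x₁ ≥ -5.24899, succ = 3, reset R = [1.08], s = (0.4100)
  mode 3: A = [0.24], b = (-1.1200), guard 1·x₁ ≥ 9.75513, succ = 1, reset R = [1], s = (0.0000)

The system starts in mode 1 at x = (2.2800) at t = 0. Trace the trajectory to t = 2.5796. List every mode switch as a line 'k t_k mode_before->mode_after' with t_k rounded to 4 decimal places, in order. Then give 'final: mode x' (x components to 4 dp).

1 1.5256 1->2
2 2.1247 2->3
final: 3 6.2418

Mode 1: guard c·x = 7.9096 hit at Δt = 1.5256 (t = 1.5256), x⁻ = (7.9096) → reset → x⁺ = (8.9224), jump to mode 2
Mode 2: guard c·x = -5.2490 hit at Δt = 0.5991 (t = 2.1247), x⁻ = (5.2490) → reset → x⁺ = (6.0789), jump to mode 3
Mode 3: flow for 0.4549 to horizon, guard not reached → x = (6.2418)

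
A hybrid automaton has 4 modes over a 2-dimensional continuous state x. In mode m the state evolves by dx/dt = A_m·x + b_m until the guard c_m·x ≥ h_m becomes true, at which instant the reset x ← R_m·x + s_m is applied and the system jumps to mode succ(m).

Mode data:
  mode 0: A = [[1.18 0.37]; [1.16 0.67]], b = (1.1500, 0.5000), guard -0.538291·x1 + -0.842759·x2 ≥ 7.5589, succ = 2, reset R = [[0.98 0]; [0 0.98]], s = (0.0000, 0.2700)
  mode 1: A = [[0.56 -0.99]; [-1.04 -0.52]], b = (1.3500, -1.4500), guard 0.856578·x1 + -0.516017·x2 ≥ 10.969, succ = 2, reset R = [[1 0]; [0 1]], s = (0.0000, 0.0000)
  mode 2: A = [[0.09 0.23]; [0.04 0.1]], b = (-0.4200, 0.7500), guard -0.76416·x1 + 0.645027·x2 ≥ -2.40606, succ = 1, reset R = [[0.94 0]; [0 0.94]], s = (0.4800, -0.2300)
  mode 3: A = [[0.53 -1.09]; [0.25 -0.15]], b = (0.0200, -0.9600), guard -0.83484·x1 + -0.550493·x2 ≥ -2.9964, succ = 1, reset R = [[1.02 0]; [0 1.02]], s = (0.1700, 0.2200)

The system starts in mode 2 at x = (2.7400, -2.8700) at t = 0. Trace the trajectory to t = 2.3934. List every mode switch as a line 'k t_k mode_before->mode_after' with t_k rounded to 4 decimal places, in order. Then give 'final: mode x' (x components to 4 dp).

1 1.5669 2->1
final: 1 7.9549 -5.5771

Mode 2: guard c·x = -2.4061 hit at Δt = 1.5669 (t = 1.5669), x⁻ = (1.5109, -1.9402) → reset → x⁺ = (1.9003, -2.0538), jump to mode 1
Mode 1: flow for 0.8265 to horizon, guard not reached → x = (7.9549, -5.5771)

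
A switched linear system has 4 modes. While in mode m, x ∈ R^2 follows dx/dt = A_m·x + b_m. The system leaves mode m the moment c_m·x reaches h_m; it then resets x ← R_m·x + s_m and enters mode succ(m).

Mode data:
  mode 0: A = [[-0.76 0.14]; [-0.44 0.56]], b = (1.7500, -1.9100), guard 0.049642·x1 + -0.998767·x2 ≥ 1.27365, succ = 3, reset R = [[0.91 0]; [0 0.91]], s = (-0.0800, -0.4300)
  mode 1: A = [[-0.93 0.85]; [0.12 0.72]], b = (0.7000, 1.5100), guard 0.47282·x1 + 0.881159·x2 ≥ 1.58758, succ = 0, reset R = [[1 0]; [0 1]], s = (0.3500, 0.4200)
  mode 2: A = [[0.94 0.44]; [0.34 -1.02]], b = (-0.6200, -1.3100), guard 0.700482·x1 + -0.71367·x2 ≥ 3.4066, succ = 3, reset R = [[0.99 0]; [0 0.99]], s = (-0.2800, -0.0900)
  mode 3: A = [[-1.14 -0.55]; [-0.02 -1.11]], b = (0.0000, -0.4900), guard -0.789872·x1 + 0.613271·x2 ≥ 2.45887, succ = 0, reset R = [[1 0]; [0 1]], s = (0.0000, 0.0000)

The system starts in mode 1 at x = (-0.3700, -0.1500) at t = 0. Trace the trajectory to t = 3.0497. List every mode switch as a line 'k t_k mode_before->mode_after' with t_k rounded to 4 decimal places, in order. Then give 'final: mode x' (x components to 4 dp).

Mode 1: guard c·x = 1.5876 hit at Δt = 0.8468 (t = 0.8468), x⁻ = (0.5833, 1.4887) → reset → x⁺ = (0.9333, 1.9087), jump to mode 0
Mode 0: guard c·x = 1.2736 hit at Δt = 1.3787 (t = 2.2255), x⁻ = (1.8629, -1.1826) → reset → x⁺ = (1.6153, -1.5062), jump to mode 3
Mode 3: flow for 0.8242 to horizon, guard not reached → x = (0.9547, -0.8810)

1 0.8468 1->0
2 2.2255 0->3
final: 3 0.9547 -0.8810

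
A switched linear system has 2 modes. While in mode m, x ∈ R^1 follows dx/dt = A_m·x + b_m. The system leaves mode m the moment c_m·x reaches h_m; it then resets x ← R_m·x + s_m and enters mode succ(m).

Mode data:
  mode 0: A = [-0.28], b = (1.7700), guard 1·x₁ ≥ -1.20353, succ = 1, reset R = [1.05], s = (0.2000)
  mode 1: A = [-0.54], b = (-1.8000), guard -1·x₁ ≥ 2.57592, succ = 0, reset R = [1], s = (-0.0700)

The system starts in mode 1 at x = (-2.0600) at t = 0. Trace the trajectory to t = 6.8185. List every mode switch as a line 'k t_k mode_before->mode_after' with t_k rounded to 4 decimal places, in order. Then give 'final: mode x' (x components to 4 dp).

1 0.9620 1->0
2 1.5883 0->1
3 3.6206 1->0
4 4.2469 0->1
5 6.2793 1->0
final: 0 -1.3893

Mode 1: guard c·x = 2.5759 hit at Δt = 0.9620 (t = 0.9620), x⁻ = (-2.5759) → reset → x⁺ = (-2.6459), jump to mode 0
Mode 0: guard c·x = -1.2035 hit at Δt = 0.6263 (t = 1.5883), x⁻ = (-1.2035) → reset → x⁺ = (-1.0637), jump to mode 1
Mode 1: guard c·x = 2.5759 hit at Δt = 2.0323 (t = 3.6206), x⁻ = (-2.5759) → reset → x⁺ = (-2.6459), jump to mode 0
Mode 0: guard c·x = -1.2035 hit at Δt = 0.6263 (t = 4.2469), x⁻ = (-1.2035) → reset → x⁺ = (-1.0637), jump to mode 1
Mode 1: guard c·x = 2.5759 hit at Δt = 2.0323 (t = 6.2793), x⁻ = (-2.5759) → reset → x⁺ = (-2.6459), jump to mode 0
Mode 0: flow for 0.5392 to horizon, guard not reached → x = (-1.3893)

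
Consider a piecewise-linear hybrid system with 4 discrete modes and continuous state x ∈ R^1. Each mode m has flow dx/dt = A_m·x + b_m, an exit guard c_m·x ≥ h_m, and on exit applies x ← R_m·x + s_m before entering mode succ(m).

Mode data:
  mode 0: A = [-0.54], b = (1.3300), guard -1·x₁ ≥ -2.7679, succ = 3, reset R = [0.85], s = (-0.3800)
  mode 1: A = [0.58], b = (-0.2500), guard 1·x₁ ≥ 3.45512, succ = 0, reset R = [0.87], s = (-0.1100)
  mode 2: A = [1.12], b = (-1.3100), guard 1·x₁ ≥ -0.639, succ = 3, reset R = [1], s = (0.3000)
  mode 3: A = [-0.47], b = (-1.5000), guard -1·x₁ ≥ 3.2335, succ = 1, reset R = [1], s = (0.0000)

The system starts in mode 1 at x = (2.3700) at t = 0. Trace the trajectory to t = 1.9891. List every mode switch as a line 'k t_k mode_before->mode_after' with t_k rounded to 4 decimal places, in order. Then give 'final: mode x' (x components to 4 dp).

Mode 1: guard c·x = 3.4551 hit at Δt = 0.7663 (t = 0.7663), x⁻ = (3.4551) → reset → x⁺ = (2.8960), jump to mode 0
Mode 0: guard c·x = -2.7679 hit at Δt = 0.6493 (t = 1.4156), x⁻ = (2.7679) → reset → x⁺ = (1.9727), jump to mode 3
Mode 3: flow for 0.5735 to horizon, guard not reached → x = (0.7525)

1 0.7663 1->0
2 1.4156 0->3
final: 3 0.7525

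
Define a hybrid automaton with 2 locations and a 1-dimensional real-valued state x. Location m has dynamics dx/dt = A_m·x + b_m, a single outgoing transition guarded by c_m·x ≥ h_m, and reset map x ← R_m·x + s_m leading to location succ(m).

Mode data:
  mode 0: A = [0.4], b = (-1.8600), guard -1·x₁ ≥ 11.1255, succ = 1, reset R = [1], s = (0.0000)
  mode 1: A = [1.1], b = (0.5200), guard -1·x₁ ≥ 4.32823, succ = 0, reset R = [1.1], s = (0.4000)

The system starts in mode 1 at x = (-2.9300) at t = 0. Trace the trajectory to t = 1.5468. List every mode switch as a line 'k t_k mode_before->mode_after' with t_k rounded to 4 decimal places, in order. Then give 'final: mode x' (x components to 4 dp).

Mode 1: guard c·x = 4.3282 hit at Δt = 0.4095 (t = 0.4095), x⁻ = (-4.3282) → reset → x⁺ = (-4.3611), jump to mode 0
Mode 0: flow for 1.1373 to horizon, guard not reached → x = (-9.5518)

1 0.4095 1->0
final: 0 -9.5518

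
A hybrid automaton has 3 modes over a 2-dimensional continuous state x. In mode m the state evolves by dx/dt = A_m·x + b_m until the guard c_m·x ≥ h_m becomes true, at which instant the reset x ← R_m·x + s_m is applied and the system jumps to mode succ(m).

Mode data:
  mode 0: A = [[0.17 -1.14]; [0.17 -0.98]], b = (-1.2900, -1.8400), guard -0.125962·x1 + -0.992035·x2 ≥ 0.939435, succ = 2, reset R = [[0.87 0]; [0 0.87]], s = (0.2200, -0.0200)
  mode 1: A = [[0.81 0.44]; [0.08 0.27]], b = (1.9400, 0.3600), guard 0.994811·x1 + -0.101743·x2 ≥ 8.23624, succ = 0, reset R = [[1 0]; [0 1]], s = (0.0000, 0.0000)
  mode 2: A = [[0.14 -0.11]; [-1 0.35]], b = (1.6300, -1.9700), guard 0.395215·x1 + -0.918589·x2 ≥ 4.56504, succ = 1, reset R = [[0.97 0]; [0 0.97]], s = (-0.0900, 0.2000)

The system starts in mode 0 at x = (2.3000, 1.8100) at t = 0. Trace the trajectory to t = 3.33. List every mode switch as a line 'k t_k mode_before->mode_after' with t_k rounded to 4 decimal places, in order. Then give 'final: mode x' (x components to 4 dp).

1 1.5763 0->2
2 2.3581 2->1
final: 1 4.6498 -4.1765

Mode 0: guard c·x = 0.9394 hit at Δt = 1.5763 (t = 1.5763), x⁻ = (0.3412, -0.9903) → reset → x⁺ = (0.5169, -0.8816), jump to mode 2
Mode 2: guard c·x = 4.5650 hit at Δt = 0.7818 (t = 2.3581), x⁻ = (2.1289, -4.0537) → reset → x⁺ = (1.9751, -3.7321), jump to mode 1
Mode 1: flow for 0.9719 to horizon, guard not reached → x = (4.6498, -4.1765)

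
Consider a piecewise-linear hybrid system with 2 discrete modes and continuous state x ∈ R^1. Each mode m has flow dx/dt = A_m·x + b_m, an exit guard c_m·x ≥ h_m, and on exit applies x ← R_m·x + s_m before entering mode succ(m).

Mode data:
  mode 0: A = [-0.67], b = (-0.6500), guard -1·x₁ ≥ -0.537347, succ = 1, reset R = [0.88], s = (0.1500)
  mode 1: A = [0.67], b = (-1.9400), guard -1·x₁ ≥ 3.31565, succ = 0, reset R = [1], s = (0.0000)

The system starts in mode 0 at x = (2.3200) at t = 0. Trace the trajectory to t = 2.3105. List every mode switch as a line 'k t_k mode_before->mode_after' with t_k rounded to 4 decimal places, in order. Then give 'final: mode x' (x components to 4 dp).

1 1.1649 0->1
final: 1 -2.0009

Mode 0: guard c·x = -0.5373 hit at Δt = 1.1649 (t = 1.1649), x⁻ = (0.5373) → reset → x⁺ = (0.6229), jump to mode 1
Mode 1: flow for 1.1456 to horizon, guard not reached → x = (-2.0009)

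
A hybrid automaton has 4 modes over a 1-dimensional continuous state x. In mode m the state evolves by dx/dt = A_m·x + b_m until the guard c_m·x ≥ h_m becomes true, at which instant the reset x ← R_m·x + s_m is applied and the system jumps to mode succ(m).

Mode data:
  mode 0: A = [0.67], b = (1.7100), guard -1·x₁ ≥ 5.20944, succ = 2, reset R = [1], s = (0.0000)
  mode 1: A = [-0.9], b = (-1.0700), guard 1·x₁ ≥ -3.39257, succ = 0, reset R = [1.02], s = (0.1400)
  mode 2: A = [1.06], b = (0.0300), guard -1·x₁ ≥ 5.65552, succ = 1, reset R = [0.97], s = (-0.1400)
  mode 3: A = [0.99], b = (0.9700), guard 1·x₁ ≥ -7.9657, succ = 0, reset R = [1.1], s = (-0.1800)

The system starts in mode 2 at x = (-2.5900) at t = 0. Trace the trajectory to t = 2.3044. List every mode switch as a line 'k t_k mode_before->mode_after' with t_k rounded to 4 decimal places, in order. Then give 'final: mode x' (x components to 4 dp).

1 0.7424 2->1
2 1.5200 1->0
final: 0 -3.8515

Mode 2: guard c·x = 5.6555 hit at Δt = 0.7424 (t = 0.7424), x⁻ = (-5.6555) → reset → x⁺ = (-5.6259), jump to mode 1
Mode 1: guard c·x = -3.3926 hit at Δt = 0.7776 (t = 1.5200), x⁻ = (-3.3926) → reset → x⁺ = (-3.3204), jump to mode 0
Mode 0: flow for 0.7844 to horizon, guard not reached → x = (-3.8515)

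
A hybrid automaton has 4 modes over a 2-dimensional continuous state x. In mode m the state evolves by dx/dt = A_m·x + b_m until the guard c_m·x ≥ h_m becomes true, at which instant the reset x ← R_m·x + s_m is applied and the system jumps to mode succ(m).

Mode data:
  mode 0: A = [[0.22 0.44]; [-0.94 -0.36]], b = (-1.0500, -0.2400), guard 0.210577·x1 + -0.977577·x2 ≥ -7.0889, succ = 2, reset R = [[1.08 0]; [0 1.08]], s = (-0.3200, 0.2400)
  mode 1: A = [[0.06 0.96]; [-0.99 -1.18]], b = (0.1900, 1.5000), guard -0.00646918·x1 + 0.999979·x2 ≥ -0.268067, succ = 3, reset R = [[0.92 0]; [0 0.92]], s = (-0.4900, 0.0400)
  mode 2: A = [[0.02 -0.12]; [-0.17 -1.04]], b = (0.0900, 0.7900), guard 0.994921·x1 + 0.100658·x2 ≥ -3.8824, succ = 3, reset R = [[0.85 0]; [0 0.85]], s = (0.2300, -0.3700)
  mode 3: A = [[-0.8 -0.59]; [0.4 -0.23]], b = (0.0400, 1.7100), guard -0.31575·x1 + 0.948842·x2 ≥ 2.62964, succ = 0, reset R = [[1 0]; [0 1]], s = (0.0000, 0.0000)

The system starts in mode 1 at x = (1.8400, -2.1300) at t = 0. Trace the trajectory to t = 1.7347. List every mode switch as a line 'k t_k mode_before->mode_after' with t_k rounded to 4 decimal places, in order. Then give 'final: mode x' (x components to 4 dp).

Mode 1: guard c·x = -0.2681 hit at Δt = 1.2013 (t = 1.2013), x⁻ = (0.9304, -0.2621) → reset → x⁺ = (0.3660, -0.2011), jump to mode 3
Mode 3: flow for 0.5334 to horizon, guard not reached → x = (0.1756, 0.7381)

1 1.2013 1->3
final: 3 0.1756 0.7381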